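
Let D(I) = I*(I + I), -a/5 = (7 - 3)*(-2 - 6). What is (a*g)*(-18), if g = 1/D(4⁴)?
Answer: -45/2048 ≈ -0.021973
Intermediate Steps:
a = 160 (a = -5*(7 - 3)*(-2 - 6) = -20*(-8) = -5*(-32) = 160)
D(I) = 2*I² (D(I) = I*(2*I) = 2*I²)
g = 1/131072 (g = 1/(2*(4⁴)²) = 1/(2*256²) = 1/(2*65536) = 1/131072 ≈ 7.6294e-6)
(a*g)*(-18) = (160*(1/131072))*(-18) = (5/4096)*(-18) = -45/2048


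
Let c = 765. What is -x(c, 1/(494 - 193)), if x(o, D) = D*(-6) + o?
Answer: -230259/301 ≈ -764.98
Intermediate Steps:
x(o, D) = o - 6*D (x(o, D) = -6*D + o = o - 6*D)
-x(c, 1/(494 - 193)) = -(765 - 6/(494 - 193)) = -(765 - 6/301) = -1*230259/301 = -230259/301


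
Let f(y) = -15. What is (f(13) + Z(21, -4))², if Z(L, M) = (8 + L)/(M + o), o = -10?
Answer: 57121/196 ≈ 291.43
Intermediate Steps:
Z(L, M) = (8 + L)/(-10 + M) (Z(L, M) = (8 + L)/(M - 10) = (8 + L)/(-10 + M))
(f(13) + Z(21, -4))² = (-15 + (8 + 21)/(-10 - 4))² = (-15 + 29/(-14))² = (-15 - 1/14*29)² = (-15 - 29/14)² = (-239/14)² = 57121/196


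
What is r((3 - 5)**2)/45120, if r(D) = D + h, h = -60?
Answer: -7/5640 ≈ -0.0012411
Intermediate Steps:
r(D) = -60 + D (r(D) = D - 60 = -60 + D)
r((3 - 5)**2)/45120 = (-60 + (3 - 5)**2)/45120 = (-60 + (-2)**2)*(1/45120) = (-60 + 4)*(1/45120) = -56*1/45120 = -7/5640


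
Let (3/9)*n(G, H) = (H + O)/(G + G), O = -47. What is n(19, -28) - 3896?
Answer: -148273/38 ≈ -3901.9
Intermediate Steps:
n(G, H) = 3*(-47 + H)/(2*G) (n(G, H) = 3*((H - 47)/(G + G)) = 3*((-47 + H)/((2*G))) = 3*((-47 + H)*(1/(2*G))) = 3*((-47 + H)/(2*G)) = 3*(-47 + H)/(2*G))
n(19, -28) - 3896 = (3/2)*(-47 - 28)/19 - 3896 = (3/2)*(1/19)*(-75) - 3896 = -225/38 - 3896 = -148273/38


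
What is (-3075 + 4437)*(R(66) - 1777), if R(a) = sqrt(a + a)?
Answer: -2420274 + 2724*sqrt(33) ≈ -2.4046e+6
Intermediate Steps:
R(a) = sqrt(2)*sqrt(a) (R(a) = sqrt(2*a) = sqrt(2)*sqrt(a))
(-3075 + 4437)*(R(66) - 1777) = (-3075 + 4437)*(sqrt(2)*sqrt(66) - 1777) = 1362*(2*sqrt(33) - 1777) = 1362*(-1777 + 2*sqrt(33)) = -2420274 + 2724*sqrt(33)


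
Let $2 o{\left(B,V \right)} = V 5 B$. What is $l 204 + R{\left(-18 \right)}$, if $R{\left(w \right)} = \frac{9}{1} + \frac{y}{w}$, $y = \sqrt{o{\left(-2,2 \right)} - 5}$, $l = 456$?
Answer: $93033 - \frac{i \sqrt{15}}{18} \approx 93033.0 - 0.21517 i$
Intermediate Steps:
$o{\left(B,V \right)} = \frac{5 B V}{2}$ ($o{\left(B,V \right)} = \frac{V 5 B}{2} = \frac{5 V B}{2} = \frac{5 B V}{2}$)
$y = i \sqrt{15}$ ($y = \sqrt{\frac{5}{2} \left(-2\right) 2 - 5} = \sqrt{-10 - 5} = \sqrt{-15} = i \sqrt{15} \approx 3.873 i$)
$R{\left(w \right)} = 9 + \frac{i \sqrt{15}}{w}$ ($R{\left(w \right)} = \frac{9}{1} + \frac{i \sqrt{15}}{w} = 9 \cdot 1 + \frac{i \sqrt{15}}{w} = 9 + \frac{i \sqrt{15}}{w}$)
$l 204 + R{\left(-18 \right)} = 456 \cdot 204 + \left(9 + \frac{i \sqrt{15}}{-18}\right) = 93024 + \left(9 + i \sqrt{15} \left(- \frac{1}{18}\right)\right) = 93024 + \left(9 - \frac{i \sqrt{15}}{18}\right) = 93033 - \frac{i \sqrt{15}}{18}$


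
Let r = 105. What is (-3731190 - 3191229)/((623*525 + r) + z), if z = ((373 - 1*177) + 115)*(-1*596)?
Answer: -6922419/141824 ≈ -48.810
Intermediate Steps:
z = -185356 (z = ((373 - 177) + 115)*(-596) = (196 + 115)*(-596) = 311*(-596) = -185356)
(-3731190 - 3191229)/((623*525 + r) + z) = (-3731190 - 3191229)/((623*525 + 105) - 185356) = -6922419/((327075 + 105) - 185356) = -6922419/(327180 - 185356) = -6922419/141824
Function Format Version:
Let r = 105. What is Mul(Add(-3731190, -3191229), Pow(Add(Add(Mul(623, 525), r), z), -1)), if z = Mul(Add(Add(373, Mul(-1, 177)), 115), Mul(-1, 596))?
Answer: Rational(-6922419, 141824) ≈ -48.810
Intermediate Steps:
z = -185356 (z = Mul(Add(Add(373, -177), 115), -596) = Mul(Add(196, 115), -596) = Mul(311, -596) = -185356)
Mul(Add(-3731190, -3191229), Pow(Add(Add(Mul(623, 525), r), z), -1)) = Mul(Add(-3731190, -3191229), Pow(Add(Add(Mul(623, 525), 105), -185356), -1)) = Mul(-6922419, Pow(Add(Add(327075, 105), -185356), -1)) = Mul(-6922419, Pow(Add(327180, -185356), -1)) = Mul(-6922419, Pow(141824, -1)) = Mul(-6922419, Rational(1, 141824)) = Rational(-6922419, 141824)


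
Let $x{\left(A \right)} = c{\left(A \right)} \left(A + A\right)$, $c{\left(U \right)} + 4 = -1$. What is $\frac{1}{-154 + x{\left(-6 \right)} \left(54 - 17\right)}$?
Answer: $\frac{1}{2066} \approx 0.00048403$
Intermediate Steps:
$c{\left(U \right)} = -5$ ($c{\left(U \right)} = -4 - 1 = -5$)
$x{\left(A \right)} = - 10 A$ ($x{\left(A \right)} = - 5 \left(A + A\right) = - 5 \cdot 2 A = - 10 A$)
$\frac{1}{-154 + x{\left(-6 \right)} \left(54 - 17\right)} = \frac{1}{-154 + \left(-10\right) \left(-6\right) \left(54 - 17\right)} = \frac{1}{-154 + 60 \cdot 37} = \frac{1}{-154 + 2220} = \frac{1}{2066}$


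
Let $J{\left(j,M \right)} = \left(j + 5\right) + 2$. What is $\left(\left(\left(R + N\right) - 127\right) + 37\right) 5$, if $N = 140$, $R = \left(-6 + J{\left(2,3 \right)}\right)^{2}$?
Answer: $295$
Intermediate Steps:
$J{\left(j,M \right)} = 7 + j$ ($J{\left(j,M \right)} = \left(5 + j\right) + 2 = 7 + j$)
$R = 9$ ($R = \left(-6 + \left(7 + 2\right)\right)^{2} = \left(-6 + 9\right)^{2} = 3^{2} = 9$)
$\left(\left(\left(R + N\right) - 127\right) + 37\right) 5 = \left(\left(\left(9 + 140\right) - 127\right) + 37\right) 5 = \left(\left(149 - 127\right) + 37\right) 5 = \left(22 + 37\right) 5 = 59 \cdot 5 = 295$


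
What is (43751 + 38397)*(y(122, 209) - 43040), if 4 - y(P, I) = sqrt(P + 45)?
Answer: -3535321328 - 82148*sqrt(167) ≈ -3.5364e+9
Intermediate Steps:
y(P, I) = 4 - sqrt(45 + P) (y(P, I) = 4 - sqrt(P + 45) = 4 - sqrt(45 + P))
(43751 + 38397)*(y(122, 209) - 43040) = (43751 + 38397)*((4 - sqrt(45 + 122)) - 43040) = 82148*((4 - sqrt(167)) - 43040) = 82148*(-43036 - sqrt(167)) = -3535321328 - 82148*sqrt(167)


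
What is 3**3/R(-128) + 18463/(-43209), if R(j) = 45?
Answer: 37312/216045 ≈ 0.17270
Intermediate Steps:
3**3/R(-128) + 18463/(-43209) = 3**3/45 + 18463/(-43209) = 27*(1/45) + 18463*(-1/43209) = 3/5 - 18463/43209 = 37312/216045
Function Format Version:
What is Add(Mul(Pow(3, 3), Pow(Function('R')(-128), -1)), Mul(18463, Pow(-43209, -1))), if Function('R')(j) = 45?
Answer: Rational(37312, 216045) ≈ 0.17270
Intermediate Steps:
Add(Mul(Pow(3, 3), Pow(Function('R')(-128), -1)), Mul(18463, Pow(-43209, -1))) = Add(Mul(Pow(3, 3), Pow(45, -1)), Mul(18463, Pow(-43209, -1))) = Add(Mul(27, Rational(1, 45)), Mul(18463, Rational(-1, 43209))) = Add(Rational(3, 5), Rational(-18463, 43209)) = Rational(37312, 216045)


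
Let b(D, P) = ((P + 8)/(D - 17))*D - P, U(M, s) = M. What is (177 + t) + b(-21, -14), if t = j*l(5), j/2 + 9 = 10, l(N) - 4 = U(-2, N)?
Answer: 3642/19 ≈ 191.68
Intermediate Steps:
l(N) = 2 (l(N) = 4 - 2 = 2)
j = 2 (j = -18 + 2*10 = -18 + 20 = 2)
b(D, P) = -P + D*(8 + P)/(-17 + D) (b(D, P) = ((8 + P)/(-17 + D))*D - P = D*(8 + P)/(-17 + D) - P = -P + D*(8 + P)/(-17 + D))
t = 4 (t = 2*2 = 4)
(177 + t) + b(-21, -14) = (177 + 4) + (8*(-21) + 17*(-14))/(-17 - 21) = 181 + (-168 - 238)/(-38) = 181 - 1/38*(-406) = 181 + 203/19 = 3642/19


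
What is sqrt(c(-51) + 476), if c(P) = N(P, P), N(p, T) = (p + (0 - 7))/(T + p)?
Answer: sqrt(1239555)/51 ≈ 21.830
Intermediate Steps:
N(p, T) = (-7 + p)/(T + p) (N(p, T) = (p - 7)/(T + p) = (-7 + p)/(T + p))
c(P) = (-7 + P)/(2*P) (c(P) = (-7 + P)/(P + P) = (-7 + P)/((2*P)) = (1/(2*P))*(-7 + P) = (-7 + P)/(2*P))
sqrt(c(-51) + 476) = sqrt((1/2)*(-7 - 51)/(-51) + 476) = sqrt((1/2)*(-1/51)*(-58) + 476) = sqrt(29/51 + 476) = sqrt(24305/51) = sqrt(1239555)/51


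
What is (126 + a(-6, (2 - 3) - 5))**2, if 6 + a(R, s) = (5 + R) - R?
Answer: 15625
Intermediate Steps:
a(R, s) = -1 (a(R, s) = -6 + ((5 + R) - R) = -6 + 5 = -1)
(126 + a(-6, (2 - 3) - 5))**2 = (126 - 1)**2 = 125**2 = 15625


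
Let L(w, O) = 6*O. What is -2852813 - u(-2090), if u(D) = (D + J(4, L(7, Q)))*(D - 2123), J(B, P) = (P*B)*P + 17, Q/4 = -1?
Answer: -1879610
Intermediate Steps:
Q = -4 (Q = 4*(-1) = -4)
J(B, P) = 17 + B*P² (J(B, P) = (B*P)*P + 17 = B*P² + 17 = 17 + B*P²)
u(D) = (-2123 + D)*(2321 + D) (u(D) = (D + (17 + 4*(6*(-4))²))*(D - 2123) = (D + (17 + 4*(-24)²))*(-2123 + D) = (D + (17 + 4*576))*(-2123 + D) = (D + (17 + 2304))*(-2123 + D) = (D + 2321)*(-2123 + D) = (2321 + D)*(-2123 + D) = (-2123 + D)*(2321 + D))
-2852813 - u(-2090) = -2852813 - (-4927483 + (-2090)² + 198*(-2090)) = -2852813 - (-4927483 + 4368100 - 413820) = -2852813 - 1*(-973203) = -2852813 + 973203 = -1879610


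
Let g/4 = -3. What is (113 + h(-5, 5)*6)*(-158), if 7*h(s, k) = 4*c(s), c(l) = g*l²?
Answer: 1012622/7 ≈ 1.4466e+5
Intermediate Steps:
g = -12 (g = 4*(-3) = -12)
c(l) = -12*l²
h(s, k) = -48*s²/7 (h(s, k) = (4*(-12*s²))/7 = (-48*s²)/7 = -48*s²/7)
(113 + h(-5, 5)*6)*(-158) = (113 - 48/7*(-5)²*6)*(-158) = (113 - 48/7*25*6)*(-158) = (113 - 1200/7*6)*(-158) = (113 - 7200/7)*(-158) = -6409/7*(-158) = 1012622/7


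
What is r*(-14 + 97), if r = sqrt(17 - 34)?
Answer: 83*I*sqrt(17) ≈ 342.22*I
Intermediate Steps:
r = I*sqrt(17) (r = sqrt(-17) = I*sqrt(17) ≈ 4.1231*I)
r*(-14 + 97) = (I*sqrt(17))*(-14 + 97) = (I*sqrt(17))*83 = 83*I*sqrt(17)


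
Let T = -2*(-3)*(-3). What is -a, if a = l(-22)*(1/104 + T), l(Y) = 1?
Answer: 1871/104 ≈ 17.990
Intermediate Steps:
T = -18 (T = 6*(-3) = -18)
a = -1871/104 (a = 1*(1/104 - 18) = 1*(-1871/104) = -1871/104 ≈ -17.990)
-a = -1*(-1871/104) = 1871/104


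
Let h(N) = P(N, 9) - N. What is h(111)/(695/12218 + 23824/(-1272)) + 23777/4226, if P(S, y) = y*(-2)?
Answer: 1921553478071/153296877974 ≈ 12.535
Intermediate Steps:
P(S, y) = -2*y
h(N) = -18 - N (h(N) = -2*9 - N = -18 - N)
h(111)/(695/12218 + 23824/(-1272)) + 23777/4226 = (-18 - 1*111)/(695/12218 + 23824/(-1272)) + 23777/4226 = (-18 - 111)/(695*(1/12218) + 23824*(-1/1272)) + 23777*(1/4226) = -129/(695/12218 - 2978/159) + 23777/4226 = -129/(-36274699/1942662) + 23777/4226 = -129*(-1942662/36274699) + 23777/4226 = 250603398/36274699 + 23777/4226 = 1921553478071/153296877974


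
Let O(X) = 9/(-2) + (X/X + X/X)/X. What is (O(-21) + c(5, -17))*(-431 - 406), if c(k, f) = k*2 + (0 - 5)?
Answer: -4743/14 ≈ -338.79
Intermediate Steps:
c(k, f) = -5 + 2*k (c(k, f) = 2*k - 5 = -5 + 2*k)
O(X) = -9/2 + 2/X (O(X) = 9*(-½) + (1 + 1)/X = -9/2 + 2/X)
(O(-21) + c(5, -17))*(-431 - 406) = ((-9/2 + 2/(-21)) + (-5 + 2*5))*(-431 - 406) = ((-9/2 + 2*(-1/21)) + (-5 + 10))*(-837) = ((-9/2 - 2/21) + 5)*(-837) = (-193/42 + 5)*(-837) = (17/42)*(-837) = -4743/14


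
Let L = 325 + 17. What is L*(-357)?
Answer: -122094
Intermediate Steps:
L = 342
L*(-357) = 342*(-357) = -122094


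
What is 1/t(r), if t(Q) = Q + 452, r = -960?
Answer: -1/508 ≈ -0.0019685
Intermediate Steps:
t(Q) = 452 + Q
1/t(r) = 1/(452 - 960) = 1/(-508) = -1/508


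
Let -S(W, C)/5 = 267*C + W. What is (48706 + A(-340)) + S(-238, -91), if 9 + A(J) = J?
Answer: 171032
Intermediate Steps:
S(W, C) = -1335*C - 5*W (S(W, C) = -5*(267*C + W) = -5*(W + 267*C) = -1335*C - 5*W)
A(J) = -9 + J
(48706 + A(-340)) + S(-238, -91) = (48706 + (-9 - 340)) + (-1335*(-91) - 5*(-238)) = (48706 - 349) + (121485 + 1190) = 48357 + 122675 = 171032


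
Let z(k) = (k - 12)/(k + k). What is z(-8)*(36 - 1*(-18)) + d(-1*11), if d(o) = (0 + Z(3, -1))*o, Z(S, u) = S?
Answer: 69/2 ≈ 34.500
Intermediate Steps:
d(o) = 3*o (d(o) = (0 + 3)*o = 3*o)
z(k) = (-12 + k)/(2*k) (z(k) = (-12 + k)/((2*k)) = (-12 + k)*(1/(2*k)) = (-12 + k)/(2*k))
z(-8)*(36 - 1*(-18)) + d(-1*11) = ((½)*(-12 - 8)/(-8))*(36 - 1*(-18)) + 3*(-1*11) = ((½)*(-⅛)*(-20))*(36 + 18) + 3*(-11) = (5/4)*54 - 33 = 135/2 - 33 = 69/2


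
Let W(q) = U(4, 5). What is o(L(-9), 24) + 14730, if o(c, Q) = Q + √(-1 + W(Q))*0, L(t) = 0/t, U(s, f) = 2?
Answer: 14754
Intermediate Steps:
W(q) = 2
L(t) = 0
o(c, Q) = Q (o(c, Q) = Q + √(-1 + 2)*0 = Q + √1*0 = Q + 1*0 = Q + 0 = Q)
o(L(-9), 24) + 14730 = 24 + 14730 = 14754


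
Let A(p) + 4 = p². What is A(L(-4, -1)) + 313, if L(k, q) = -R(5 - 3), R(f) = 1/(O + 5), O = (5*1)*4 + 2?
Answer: 225262/729 ≈ 309.00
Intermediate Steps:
O = 22 (O = 5*4 + 2 = 20 + 2 = 22)
R(f) = 1/27 (R(f) = 1/(22 + 5) = 1/27)
L(k, q) = -1/27 (L(k, q) = -1*1/27 = -1/27)
A(p) = -4 + p²
A(L(-4, -1)) + 313 = (-4 + (-1/27)²) + 313 = (-4 + 1/729) + 313 = -2915/729 + 313 = 225262/729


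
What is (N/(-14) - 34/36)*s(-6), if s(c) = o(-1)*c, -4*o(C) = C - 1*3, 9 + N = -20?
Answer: -142/21 ≈ -6.7619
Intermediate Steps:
N = -29 (N = -9 - 20 = -29)
o(C) = 3/4 - C/4 (o(C) = -(C - 1*3)/4 = -(C - 3)/4 = -(-3 + C)/4 = 3/4 - C/4)
s(c) = c (s(c) = (3/4 - 1/4*(-1))*c = (3/4 + 1/4)*c = 1*c = c)
(N/(-14) - 34/36)*s(-6) = (-29/(-14) - 34/36)*(-6) = (-29*(-1/14) - 34*1/36)*(-6) = (29/14 - 17/18)*(-6) = (71/63)*(-6) = -142/21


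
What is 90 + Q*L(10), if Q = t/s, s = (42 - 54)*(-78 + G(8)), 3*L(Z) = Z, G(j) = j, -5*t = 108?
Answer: 3147/35 ≈ 89.914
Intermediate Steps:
t = -108/5 (t = -⅕*108 = -108/5 ≈ -21.600)
L(Z) = Z/3
s = 840 (s = (42 - 54)*(-78 + 8) = -12*(-70) = 840)
Q = -9/350 (Q = -108/5/840 = -108/5*1/840 = -9/350 ≈ -0.025714)
90 + Q*L(10) = 90 - 3*10/350 = 90 - 9/350*10/3 = 90 - 3/35 = 3147/35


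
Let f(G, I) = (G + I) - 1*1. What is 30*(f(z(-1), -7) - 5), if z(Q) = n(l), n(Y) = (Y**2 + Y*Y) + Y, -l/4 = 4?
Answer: 14490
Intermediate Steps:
l = -16 (l = -4*4 = -16)
n(Y) = Y + 2*Y**2 (n(Y) = (Y**2 + Y**2) + Y = 2*Y**2 + Y = Y + 2*Y**2)
z(Q) = 496 (z(Q) = -16*(1 + 2*(-16)) = -16*(1 - 32) = -16*(-31) = 496)
f(G, I) = -1 + G + I (f(G, I) = (G + I) - 1 = -1 + G + I)
30*(f(z(-1), -7) - 5) = 30*((-1 + 496 - 7) - 5) = 30*(488 - 5) = 30*483 = 14490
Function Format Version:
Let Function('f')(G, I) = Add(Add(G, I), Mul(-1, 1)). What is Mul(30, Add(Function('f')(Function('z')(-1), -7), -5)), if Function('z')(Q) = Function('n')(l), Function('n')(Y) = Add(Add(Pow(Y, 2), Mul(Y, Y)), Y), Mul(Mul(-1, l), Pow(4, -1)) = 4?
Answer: 14490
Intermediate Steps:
l = -16 (l = Mul(-4, 4) = -16)
Function('n')(Y) = Add(Y, Mul(2, Pow(Y, 2))) (Function('n')(Y) = Add(Add(Pow(Y, 2), Pow(Y, 2)), Y) = Add(Mul(2, Pow(Y, 2)), Y) = Add(Y, Mul(2, Pow(Y, 2))))
Function('z')(Q) = 496 (Function('z')(Q) = Mul(-16, Add(1, Mul(2, -16))) = Mul(-16, Add(1, -32)) = Mul(-16, -31) = 496)
Function('f')(G, I) = Add(-1, G, I) (Function('f')(G, I) = Add(Add(G, I), -1) = Add(-1, G, I))
Mul(30, Add(Function('f')(Function('z')(-1), -7), -5)) = Mul(30, Add(Add(-1, 496, -7), -5)) = Mul(30, Add(488, -5)) = Mul(30, 483) = 14490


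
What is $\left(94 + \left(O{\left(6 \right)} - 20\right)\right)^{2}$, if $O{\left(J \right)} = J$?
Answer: $6400$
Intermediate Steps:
$\left(94 + \left(O{\left(6 \right)} - 20\right)\right)^{2} = \left(94 + \left(6 - 20\right)\right)^{2} = \left(94 - 14\right)^{2} = 80^{2} = 6400$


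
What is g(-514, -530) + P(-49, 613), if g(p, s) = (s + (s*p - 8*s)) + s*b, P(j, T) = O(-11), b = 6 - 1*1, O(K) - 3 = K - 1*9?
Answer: 273463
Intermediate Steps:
O(K) = -6 + K (O(K) = 3 + (K - 1*9) = 3 + (K - 9) = 3 + (-9 + K) = -6 + K)
b = 5 (b = 6 - 1 = 5)
P(j, T) = -17 (P(j, T) = -6 - 11 = -17)
g(p, s) = -2*s + p*s (g(p, s) = (s + (s*p - 8*s)) + s*5 = (s + (p*s - 8*s)) + 5*s = (s + (-8*s + p*s)) + 5*s = (-7*s + p*s) + 5*s = -2*s + p*s)
g(-514, -530) + P(-49, 613) = -530*(-2 - 514) - 17 = -530*(-516) - 17 = 273480 - 17 = 273463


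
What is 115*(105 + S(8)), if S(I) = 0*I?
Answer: 12075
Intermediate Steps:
S(I) = 0
115*(105 + S(8)) = 115*(105 + 0) = 115*105 = 12075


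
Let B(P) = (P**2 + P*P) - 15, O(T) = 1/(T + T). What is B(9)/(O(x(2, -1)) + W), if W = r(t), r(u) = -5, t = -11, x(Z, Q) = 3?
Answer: -882/29 ≈ -30.414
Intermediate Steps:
O(T) = 1/(2*T)
B(P) = -15 + 2*P**2 (B(P) = (P**2 + P**2) - 15 = 2*P**2 - 15 = -15 + 2*P**2)
W = -5
B(9)/(O(x(2, -1)) + W) = (-15 + 2*9**2)/((1/2)/3 - 5) = (-15 + 2*81)/((1/2)*(1/3) - 5) = (-15 + 162)/(1/6 - 5) = 147/(-29/6) = 147*(-6/29) = -882/29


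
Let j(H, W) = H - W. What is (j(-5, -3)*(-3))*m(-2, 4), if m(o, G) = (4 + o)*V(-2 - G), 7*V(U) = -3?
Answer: -36/7 ≈ -5.1429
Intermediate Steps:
V(U) = -3/7 (V(U) = (⅐)*(-3) = -3/7)
m(o, G) = -12/7 - 3*o/7 (m(o, G) = (4 + o)*(-3/7) = -12/7 - 3*o/7)
(j(-5, -3)*(-3))*m(-2, 4) = ((-5 - 1*(-3))*(-3))*(-12/7 - 3/7*(-2)) = ((-5 + 3)*(-3))*(-12/7 + 6/7) = -2*(-3)*(-6/7) = 6*(-6/7) = -36/7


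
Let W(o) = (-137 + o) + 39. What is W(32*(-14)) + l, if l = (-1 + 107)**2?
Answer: 10690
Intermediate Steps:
W(o) = -98 + o
l = 11236 (l = 106**2 = 11236)
W(32*(-14)) + l = (-98 + 32*(-14)) + 11236 = (-98 - 448) + 11236 = -546 + 11236 = 10690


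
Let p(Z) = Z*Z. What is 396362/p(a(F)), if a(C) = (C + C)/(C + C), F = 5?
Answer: 396362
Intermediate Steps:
a(C) = 1 (a(C) = (2*C)/((2*C)) = (2*C)*(1/(2*C)) = 1)
p(Z) = Z²
396362/p(a(F)) = 396362/(1²) = 396362/1 = 396362*1 = 396362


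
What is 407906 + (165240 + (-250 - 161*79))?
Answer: 560177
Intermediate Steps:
407906 + (165240 + (-250 - 161*79)) = 407906 + (165240 + (-250 - 12719)) = 407906 + (165240 - 12969) = 407906 + 152271 = 560177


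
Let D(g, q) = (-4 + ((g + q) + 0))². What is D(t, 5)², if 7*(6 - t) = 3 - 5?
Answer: 6765201/2401 ≈ 2817.7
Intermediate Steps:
t = 44/7 (t = 6 - (3 - 5)/7 = 6 - ⅐*(-2) = 6 + 2/7 = 44/7 ≈ 6.2857)
D(g, q) = (-4 + g + q)² (D(g, q) = (-4 + (g + q))² = (-4 + g + q)²)
D(t, 5)² = ((-4 + 44/7 + 5)²)² = ((51/7)²)² = (2601/49)² = 6765201/2401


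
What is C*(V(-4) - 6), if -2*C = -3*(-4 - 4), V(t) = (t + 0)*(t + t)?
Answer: -312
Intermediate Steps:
V(t) = 2*t² (V(t) = t*(2*t) = 2*t²)
C = -12 (C = -(-3)*(-4 - 4)/2 = -(-3)*(-8)/2 = -½*24 = -12)
C*(V(-4) - 6) = -12*(2*(-4)² - 6) = -12*(2*16 - 6) = -12*(32 - 6) = -12*26 = -312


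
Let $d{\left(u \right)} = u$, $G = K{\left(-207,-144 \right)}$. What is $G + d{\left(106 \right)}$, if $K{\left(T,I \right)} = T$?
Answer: $-101$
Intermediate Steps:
$G = -207$
$G + d{\left(106 \right)} = -207 + 106 = -101$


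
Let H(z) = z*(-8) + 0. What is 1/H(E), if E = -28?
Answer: 1/224 ≈ 0.0044643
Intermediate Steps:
H(z) = -8*z (H(z) = -8*z + 0 = -8*z)
1/H(E) = 1/(-8*(-28)) = 1/224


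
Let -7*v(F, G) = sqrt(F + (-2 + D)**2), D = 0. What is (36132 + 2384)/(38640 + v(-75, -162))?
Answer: 72924653760/73159430471 + 269612*I*sqrt(71)/73159430471 ≈ 0.99679 + 3.1053e-5*I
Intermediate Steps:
v(F, G) = -sqrt(4 + F)/7 (v(F, G) = -sqrt(F + (-2 + 0)**2)/7 = -sqrt(F + (-2)**2)/7 = -sqrt(F + 4)/7 = -sqrt(4 + F)/7)
(36132 + 2384)/(38640 + v(-75, -162)) = (36132 + 2384)/(38640 - sqrt(4 - 75)/7) = 38516/(38640 - I*sqrt(71)/7)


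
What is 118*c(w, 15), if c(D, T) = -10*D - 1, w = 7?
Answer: -8378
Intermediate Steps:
c(D, T) = -1 - 10*D
118*c(w, 15) = 118*(-1 - 10*7) = 118*(-1 - 70) = 118*(-71) = -8378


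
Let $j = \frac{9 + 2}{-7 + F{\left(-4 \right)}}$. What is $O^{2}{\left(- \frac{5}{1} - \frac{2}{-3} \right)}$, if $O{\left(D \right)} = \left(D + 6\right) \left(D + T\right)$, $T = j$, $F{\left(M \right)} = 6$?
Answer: $\frac{52900}{81} \approx 653.09$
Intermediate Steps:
$j = -11$ ($j = \frac{9 + 2}{-7 + 6} = \frac{11}{-1} = 11 \left(-1\right) = -11$)
$T = -11$
$O{\left(D \right)} = \left(-11 + D\right) \left(6 + D\right)$ ($O{\left(D \right)} = \left(D + 6\right) \left(D - 11\right) = \left(6 + D\right) \left(-11 + D\right) = \left(-11 + D\right) \left(6 + D\right)$)
$O^{2}{\left(- \frac{5}{1} - \frac{2}{-3} \right)} = \left(-66 + \left(- \frac{5}{1} - \frac{2}{-3}\right)^{2} - 5 \left(- \frac{5}{1} - \frac{2}{-3}\right)\right)^{2} = \left(-66 + \left(\left(-5\right) 1 - - \frac{2}{3}\right)^{2} - 5 \left(\left(-5\right) 1 - - \frac{2}{3}\right)\right)^{2} = \left(-66 + \left(-5 + \frac{2}{3}\right)^{2} - 5 \left(-5 + \frac{2}{3}\right)\right)^{2} = \left(-66 + \left(- \frac{13}{3}\right)^{2} - - \frac{65}{3}\right)^{2} = \left(-66 + \frac{169}{9} + \frac{65}{3}\right)^{2} = \left(- \frac{230}{9}\right)^{2} = \frac{52900}{81}$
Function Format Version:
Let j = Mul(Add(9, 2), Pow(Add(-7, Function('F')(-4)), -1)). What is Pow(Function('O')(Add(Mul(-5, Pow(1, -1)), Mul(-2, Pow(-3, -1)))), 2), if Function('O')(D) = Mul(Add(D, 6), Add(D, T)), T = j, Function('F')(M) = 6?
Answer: Rational(52900, 81) ≈ 653.09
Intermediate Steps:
j = -11 (j = Mul(Add(9, 2), Pow(Add(-7, 6), -1)) = Mul(11, Pow(-1, -1)) = Mul(11, -1) = -11)
T = -11
Function('O')(D) = Mul(Add(-11, D), Add(6, D)) (Function('O')(D) = Mul(Add(D, 6), Add(D, -11)) = Mul(Add(6, D), Add(-11, D)) = Mul(Add(-11, D), Add(6, D)))
Pow(Function('O')(Add(Mul(-5, Pow(1, -1)), Mul(-2, Pow(-3, -1)))), 2) = Pow(Add(-66, Pow(Add(Mul(-5, Pow(1, -1)), Mul(-2, Pow(-3, -1))), 2), Mul(-5, Add(Mul(-5, Pow(1, -1)), Mul(-2, Pow(-3, -1))))), 2) = Pow(Add(-66, Pow(Add(Mul(-5, 1), Mul(-2, Rational(-1, 3))), 2), Mul(-5, Add(Mul(-5, 1), Mul(-2, Rational(-1, 3))))), 2) = Pow(Add(-66, Pow(Add(-5, Rational(2, 3)), 2), Mul(-5, Add(-5, Rational(2, 3)))), 2) = Pow(Add(-66, Pow(Rational(-13, 3), 2), Mul(-5, Rational(-13, 3))), 2) = Pow(Add(-66, Rational(169, 9), Rational(65, 3)), 2) = Pow(Rational(-230, 9), 2) = Rational(52900, 81)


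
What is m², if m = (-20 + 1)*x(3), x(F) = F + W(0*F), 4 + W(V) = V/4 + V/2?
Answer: 361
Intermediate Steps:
W(V) = -4 + 3*V/4 (W(V) = -4 + (V/4 + V/2) = -4 + 3*V/4)
x(F) = -4 + F (x(F) = F + (-4 + 3*(0*F)/4) = F + (-4 + (¾)*0) = F + (-4 + 0) = F - 4 = -4 + F)
m = 19 (m = (-20 + 1)*(-4 + 3) = -19*(-1) = 19)
m² = 19² = 361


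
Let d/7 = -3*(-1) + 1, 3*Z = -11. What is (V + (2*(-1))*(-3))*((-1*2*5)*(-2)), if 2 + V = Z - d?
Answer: -1660/3 ≈ -553.33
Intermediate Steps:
Z = -11/3 (Z = (⅓)*(-11) = -11/3 ≈ -3.6667)
d = 28 (d = 7*(-3*(-1) + 1) = 7*(3 + 1) = 7*4 = 28)
V = -101/3 (V = -2 + (-11/3 - 1*28) = -2 + (-11/3 - 28) = -2 - 95/3 = -101/3 ≈ -33.667)
(V + (2*(-1))*(-3))*((-1*2*5)*(-2)) = (-101/3 + (2*(-1))*(-3))*((-1*2*5)*(-2)) = (-101/3 - 2*(-3))*(-2*5*(-2)) = (-101/3 + 6)*(-10*(-2)) = -83/3*20 = -1660/3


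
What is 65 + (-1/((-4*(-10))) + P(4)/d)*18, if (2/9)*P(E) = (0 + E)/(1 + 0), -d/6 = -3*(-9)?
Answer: 1251/20 ≈ 62.550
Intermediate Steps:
d = -162 (d = -(-18)*(-9) = -6*27 = -162)
P(E) = 9*E/2 (P(E) = 9*((0 + E)/(1 + 0))/2 = 9*(E/1)/2 = 9*(E*1)/2 = 9*E/2)
65 + (-1/((-4*(-10))) + P(4)/d)*18 = 65 + (-1/((-4*(-10))) + ((9/2)*4)/(-162))*18 = 65 + (-1/40 + 18*(-1/162))*18 = 65 + (-1*1/40 - ⅑)*18 = 65 + (-1/40 - ⅑)*18 = 65 - 49/360*18 = 65 - 49/20 = 1251/20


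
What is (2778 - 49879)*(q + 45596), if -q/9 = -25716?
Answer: -13048861040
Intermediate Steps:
q = 231444 (q = -9*(-25716) = 231444)
(2778 - 49879)*(q + 45596) = (2778 - 49879)*(231444 + 45596) = -47101*277040 = -13048861040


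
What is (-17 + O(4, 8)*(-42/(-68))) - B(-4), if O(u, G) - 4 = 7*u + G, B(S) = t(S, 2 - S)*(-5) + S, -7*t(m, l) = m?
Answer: 1733/119 ≈ 14.563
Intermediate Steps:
t(m, l) = -m/7
B(S) = 12*S/7 (B(S) = -S/7*(-5) + S = 5*S/7 + S = 12*S/7)
O(u, G) = 4 + G + 7*u (O(u, G) = 4 + (7*u + G) = 4 + (G + 7*u) = 4 + G + 7*u)
(-17 + O(4, 8)*(-42/(-68))) - B(-4) = (-17 + (4 + 8 + 7*4)*(-42/(-68))) - 12*(-4)/7 = (-17 + (4 + 8 + 28)*(-42*(-1/68))) - 1*(-48/7) = (-17 + 40*(21/34)) + 48/7 = (-17 + 420/17) + 48/7 = 131/17 + 48/7 = 1733/119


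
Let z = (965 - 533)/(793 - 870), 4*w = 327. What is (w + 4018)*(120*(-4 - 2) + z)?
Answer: -229061232/77 ≈ -2.9748e+6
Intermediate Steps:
w = 327/4 (w = (¼)*327 = 327/4 ≈ 81.750)
z = -432/77 (z = 432/(-77) = 432*(-1/77) = -432/77 ≈ -5.6104)
(w + 4018)*(120*(-4 - 2) + z) = (327/4 + 4018)*(120*(-4 - 2) - 432/77) = 16399*(120*(-6) - 432/77)/4 = 16399*(-720 - 432/77)/4 = (16399/4)*(-55872/77) = -229061232/77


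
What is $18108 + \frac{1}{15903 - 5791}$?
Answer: $\frac{183108097}{10112} \approx 18108.0$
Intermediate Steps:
$18108 + \frac{1}{15903 - 5791} = 18108 + \frac{1}{10112} = \frac{183108097}{10112}$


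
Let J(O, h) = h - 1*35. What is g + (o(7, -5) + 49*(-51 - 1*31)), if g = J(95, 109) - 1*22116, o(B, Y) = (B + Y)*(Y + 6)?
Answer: -26058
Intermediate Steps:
o(B, Y) = (6 + Y)*(B + Y) (o(B, Y) = (B + Y)*(6 + Y) = (6 + Y)*(B + Y))
J(O, h) = -35 + h (J(O, h) = h - 35 = -35 + h)
g = -22042 (g = (-35 + 109) - 1*22116 = 74 - 22116 = -22042)
g + (o(7, -5) + 49*(-51 - 1*31)) = -22042 + (((-5)**2 + 6*7 + 6*(-5) + 7*(-5)) + 49*(-51 - 1*31)) = -22042 + ((25 + 42 - 30 - 35) + 49*(-51 - 31)) = -22042 + (2 + 49*(-82)) = -22042 + (2 - 4018) = -22042 - 4016 = -26058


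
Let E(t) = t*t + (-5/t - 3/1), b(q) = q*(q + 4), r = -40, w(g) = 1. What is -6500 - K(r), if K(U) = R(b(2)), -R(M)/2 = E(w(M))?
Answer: -6514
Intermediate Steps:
b(q) = q*(4 + q)
E(t) = -3 + t**2 - 5/t (E(t) = t**2 + (-5/t - 3*1) = t**2 + (-5/t - 3) = t**2 + (-3 - 5/t) = -3 + t**2 - 5/t)
R(M) = 14 (R(M) = -2*(-3 + 1**2 - 5/1) = -2*(-3 + 1 - 5*1) = -2*(-3 + 1 - 5) = -2*(-7) = 14)
K(U) = 14
-6500 - K(r) = -6500 - 1*14 = -6500 - 14 = -6514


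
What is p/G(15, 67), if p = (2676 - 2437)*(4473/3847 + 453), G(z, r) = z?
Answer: 139190732/19235 ≈ 7236.3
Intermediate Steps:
p = 417572196/3847 (p = 239*(4473*(1/3847) + 453) = 239*(4473/3847 + 453) = 239*(1747164/3847) = 417572196/3847 ≈ 1.0854e+5)
p/G(15, 67) = (417572196/3847)/15 = (417572196/3847)*(1/15) = 139190732/19235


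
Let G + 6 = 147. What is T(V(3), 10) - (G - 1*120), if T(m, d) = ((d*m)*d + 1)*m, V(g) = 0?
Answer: -21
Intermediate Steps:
G = 141 (G = -6 + 147 = 141)
T(m, d) = m*(1 + m*d²) (T(m, d) = (m*d² + 1)*m = (1 + m*d²)*m = m*(1 + m*d²))
T(V(3), 10) - (G - 1*120) = 0*(1 + 0*10²) - (141 - 1*120) = 0*(1 + 0*100) - (141 - 120) = 0*(1 + 0) - 1*21 = 0*1 - 21 = 0 - 21 = -21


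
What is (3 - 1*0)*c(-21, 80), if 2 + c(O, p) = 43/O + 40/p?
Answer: -149/14 ≈ -10.643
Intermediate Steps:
c(O, p) = -2 + 40/p + 43/O (c(O, p) = -2 + (43/O + 40/p) = -2 + (40/p + 43/O) = -2 + 40/p + 43/O)
(3 - 1*0)*c(-21, 80) = (3 - 1*0)*(-2 + 40/80 + 43/(-21)) = (3 + 0)*(-2 + 40*(1/80) + 43*(-1/21)) = 3*(-2 + ½ - 43/21) = 3*(-149/42) = -149/14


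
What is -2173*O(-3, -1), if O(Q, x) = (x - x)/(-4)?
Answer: 0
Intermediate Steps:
O(Q, x) = 0 (O(Q, x) = 0*(-¼) = 0)
-2173*O(-3, -1) = -2173*0 = 0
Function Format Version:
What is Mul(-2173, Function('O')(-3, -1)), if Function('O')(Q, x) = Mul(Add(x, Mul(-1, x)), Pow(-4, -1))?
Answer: 0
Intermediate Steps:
Function('O')(Q, x) = 0 (Function('O')(Q, x) = Mul(0, Rational(-1, 4)) = 0)
Mul(-2173, Function('O')(-3, -1)) = Mul(-2173, 0) = 0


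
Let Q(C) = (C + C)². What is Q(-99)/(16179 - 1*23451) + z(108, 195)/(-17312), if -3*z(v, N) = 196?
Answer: -7064839/1311384 ≈ -5.3873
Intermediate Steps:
Q(C) = 4*C² (Q(C) = (2*C)² = 4*C²)
z(v, N) = -196/3 (z(v, N) = -⅓*196 = -196/3)
Q(-99)/(16179 - 1*23451) + z(108, 195)/(-17312) = (4*(-99)²)/(16179 - 1*23451) - 196/3/(-17312) = (4*9801)/(16179 - 23451) - 196/3*(-1/17312) = 39204/(-7272) + 49/12984 = 39204*(-1/7272) + 49/12984 = -1089/202 + 49/12984 = -7064839/1311384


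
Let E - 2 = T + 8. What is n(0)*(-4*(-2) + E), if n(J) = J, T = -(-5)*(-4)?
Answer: 0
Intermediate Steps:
T = -20 (T = -1*20 = -20)
E = -10 (E = 2 + (-20 + 8) = 2 - 12 = -10)
n(0)*(-4*(-2) + E) = 0*(-4*(-2) - 10) = 0*(8 - 10) = 0*(-2) = 0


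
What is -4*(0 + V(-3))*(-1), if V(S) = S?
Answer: -12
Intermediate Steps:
-4*(0 + V(-3))*(-1) = -4*(0 - 3)*(-1) = -4*(-3)*(-1) = 12*(-1) = -12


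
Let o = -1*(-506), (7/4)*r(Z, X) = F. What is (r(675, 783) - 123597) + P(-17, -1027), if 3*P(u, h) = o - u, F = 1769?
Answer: -2570648/21 ≈ -1.2241e+5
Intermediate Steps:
r(Z, X) = 7076/7 (r(Z, X) = (4/7)*1769 = 7076/7)
o = 506
P(u, h) = 506/3 - u/3 (P(u, h) = (506 - u)/3 = 506/3 - u/3)
(r(675, 783) - 123597) + P(-17, -1027) = (7076/7 - 123597) + (506/3 - 1/3*(-17)) = -858103/7 + (506/3 + 17/3) = -858103/7 + 523/3 = -2570648/21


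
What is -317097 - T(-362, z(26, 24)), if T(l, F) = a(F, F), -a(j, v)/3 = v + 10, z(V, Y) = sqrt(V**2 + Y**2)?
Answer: -317067 + 6*sqrt(313) ≈ -3.1696e+5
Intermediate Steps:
a(j, v) = -30 - 3*v (a(j, v) = -3*(v + 10) = -3*(10 + v) = -30 - 3*v)
T(l, F) = -30 - 3*F
-317097 - T(-362, z(26, 24)) = -317097 - (-30 - 3*sqrt(26**2 + 24**2)) = -317097 - (-30 - 3*sqrt(676 + 576)) = -317097 - (-30 - 6*sqrt(313)) = -317097 + (30 + 6*sqrt(313)) = -317067 + 6*sqrt(313)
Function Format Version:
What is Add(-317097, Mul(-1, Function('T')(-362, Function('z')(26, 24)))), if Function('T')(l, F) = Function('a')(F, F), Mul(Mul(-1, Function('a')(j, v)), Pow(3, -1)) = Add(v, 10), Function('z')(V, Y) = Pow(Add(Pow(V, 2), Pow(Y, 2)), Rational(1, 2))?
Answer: Add(-317067, Mul(6, Pow(313, Rational(1, 2)))) ≈ -3.1696e+5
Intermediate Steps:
Function('a')(j, v) = Add(-30, Mul(-3, v)) (Function('a')(j, v) = Mul(-3, Add(v, 10)) = Mul(-3, Add(10, v)) = Add(-30, Mul(-3, v)))
Function('T')(l, F) = Add(-30, Mul(-3, F))
Add(-317097, Mul(-1, Function('T')(-362, Function('z')(26, 24)))) = Add(-317097, Mul(-1, Add(-30, Mul(-3, Pow(Add(Pow(26, 2), Pow(24, 2)), Rational(1, 2)))))) = Add(-317097, Mul(-1, Add(-30, Mul(-3, Pow(Add(676, 576), Rational(1, 2)))))) = Add(-317097, Mul(-1, Add(-30, Mul(-3, Pow(1252, Rational(1, 2)))))) = Add(-317097, Mul(-1, Add(-30, Mul(-3, Mul(2, Pow(313, Rational(1, 2))))))) = Add(-317097, Mul(-1, Add(-30, Mul(-6, Pow(313, Rational(1, 2)))))) = Add(-317097, Add(30, Mul(6, Pow(313, Rational(1, 2))))) = Add(-317067, Mul(6, Pow(313, Rational(1, 2))))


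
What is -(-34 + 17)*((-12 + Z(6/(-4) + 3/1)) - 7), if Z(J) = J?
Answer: -595/2 ≈ -297.50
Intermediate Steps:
-(-34 + 17)*((-12 + Z(6/(-4) + 3/1)) - 7) = -(-34 + 17)*((-12 + (6/(-4) + 3/1)) - 7) = -(-17)*((-12 + (6*(-¼) + 3*1)) - 7) = -(-17)*((-12 + (-3/2 + 3)) - 7) = -(-17)*((-12 + 3/2) - 7) = -(-17)*(-21/2 - 7) = -(-17)*(-35)/2 = -1*595/2 = -595/2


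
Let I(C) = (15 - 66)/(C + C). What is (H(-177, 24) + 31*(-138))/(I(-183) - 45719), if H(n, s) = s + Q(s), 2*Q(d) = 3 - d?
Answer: 520269/5577701 ≈ 0.093277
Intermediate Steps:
Q(d) = 3/2 - d/2 (Q(d) = (3 - d)/2 = 3/2 - d/2)
I(C) = -51/(2*C) (I(C) = -51*1/(2*C) = -51/(2*C))
H(n, s) = 3/2 + s/2 (H(n, s) = s + (3/2 - s/2) = 3/2 + s/2)
(H(-177, 24) + 31*(-138))/(I(-183) - 45719) = ((3/2 + (1/2)*24) + 31*(-138))/(-51/2/(-183) - 45719) = ((3/2 + 12) - 4278)/(-51/2*(-1/183) - 45719) = (27/2 - 4278)/(17/122 - 45719) = -8529/(2*(-5577701/122)) = -8529/2*(-122/5577701) = 520269/5577701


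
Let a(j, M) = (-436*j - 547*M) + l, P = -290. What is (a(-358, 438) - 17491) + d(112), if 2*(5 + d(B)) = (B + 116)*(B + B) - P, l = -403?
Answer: -75716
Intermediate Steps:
a(j, M) = -403 - 547*M - 436*j (a(j, M) = (-436*j - 547*M) - 403 = (-547*M - 436*j) - 403 = -403 - 547*M - 436*j)
d(B) = 140 + B*(116 + B) (d(B) = -5 + ((B + 116)*(B + B) - 1*(-290))/2 = -5 + ((116 + B)*(2*B) + 290)/2 = -5 + (2*B*(116 + B) + 290)/2 = -5 + (290 + 2*B*(116 + B))/2 = -5 + (145 + B*(116 + B)) = 140 + B*(116 + B))
(a(-358, 438) - 17491) + d(112) = ((-403 - 547*438 - 436*(-358)) - 17491) + (140 + 112² + 116*112) = ((-403 - 239586 + 156088) - 17491) + (140 + 12544 + 12992) = (-83901 - 17491) + 25676 = -101392 + 25676 = -75716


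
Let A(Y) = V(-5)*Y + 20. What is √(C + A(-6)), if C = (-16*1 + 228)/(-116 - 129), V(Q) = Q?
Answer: √60190/35 ≈ 7.0096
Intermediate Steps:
A(Y) = 20 - 5*Y (A(Y) = -5*Y + 20 = 20 - 5*Y)
C = -212/245 (C = (-16 + 228)/(-245) = 212*(-1/245) = -212/245 ≈ -0.86531)
√(C + A(-6)) = √(-212/245 + (20 - 5*(-6))) = √(-212/245 + (20 + 30)) = √(-212/245 + 50) = √(12038/245) = √60190/35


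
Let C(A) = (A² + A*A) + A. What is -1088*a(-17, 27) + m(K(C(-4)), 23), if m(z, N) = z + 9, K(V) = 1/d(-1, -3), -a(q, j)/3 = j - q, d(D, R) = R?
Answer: 430874/3 ≈ 1.4362e+5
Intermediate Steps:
C(A) = A + 2*A² (C(A) = (A² + A²) + A = 2*A² + A = A + 2*A²)
a(q, j) = -3*j + 3*q (a(q, j) = -3*(j - q) = -3*j + 3*q)
K(V) = -⅓ (K(V) = 1/(-3) = -⅓)
m(z, N) = 9 + z
-1088*a(-17, 27) + m(K(C(-4)), 23) = -1088*(-3*27 + 3*(-17)) + (9 - ⅓) = -1088*(-81 - 51) + 26/3 = -1088*(-132) + 26/3 = 143616 + 26/3 = 430874/3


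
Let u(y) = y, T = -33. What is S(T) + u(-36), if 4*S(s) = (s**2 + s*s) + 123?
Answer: 2157/4 ≈ 539.25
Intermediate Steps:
S(s) = 123/4 + s**2/2 (S(s) = ((s**2 + s*s) + 123)/4 = ((s**2 + s**2) + 123)/4 = (2*s**2 + 123)/4 = (123 + 2*s**2)/4 = 123/4 + s**2/2)
S(T) + u(-36) = (123/4 + (1/2)*(-33)**2) - 36 = (123/4 + (1/2)*1089) - 36 = (123/4 + 1089/2) - 36 = 2301/4 - 36 = 2157/4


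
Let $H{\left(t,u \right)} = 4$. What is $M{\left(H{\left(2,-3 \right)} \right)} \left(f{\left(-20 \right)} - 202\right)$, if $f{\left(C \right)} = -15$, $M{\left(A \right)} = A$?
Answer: $-868$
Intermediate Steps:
$M{\left(H{\left(2,-3 \right)} \right)} \left(f{\left(-20 \right)} - 202\right) = 4 \left(-15 - 202\right) = 4 \left(-217\right) = -868$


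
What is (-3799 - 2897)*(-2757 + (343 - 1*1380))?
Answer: 25404624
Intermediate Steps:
(-3799 - 2897)*(-2757 + (343 - 1*1380)) = -6696*(-2757 + (343 - 1380)) = -6696*(-2757 - 1037) = -6696*(-3794) = 25404624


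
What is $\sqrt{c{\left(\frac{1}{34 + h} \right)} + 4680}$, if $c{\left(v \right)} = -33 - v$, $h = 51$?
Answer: $\frac{\sqrt{33574490}}{85} \approx 68.169$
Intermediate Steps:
$\sqrt{c{\left(\frac{1}{34 + h} \right)} + 4680} = \sqrt{\left(-33 - \frac{1}{34 + 51}\right) + 4680} = \sqrt{\left(-33 - \frac{1}{85}\right) + 4680} = \sqrt{- \frac{2806}{85} + 4680} = \sqrt{\frac{394994}{85}} = \frac{\sqrt{33574490}}{85}$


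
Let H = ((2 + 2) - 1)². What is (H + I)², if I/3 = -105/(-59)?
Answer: 715716/3481 ≈ 205.61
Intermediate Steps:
I = 315/59 (I = 3*(-105/(-59)) = 3*(-105*(-1/59)) = 3*(105/59) = 315/59 ≈ 5.3390)
H = 9 (H = (4 - 1)² = 3² = 9)
(H + I)² = (9 + 315/59)² = (846/59)² = 715716/3481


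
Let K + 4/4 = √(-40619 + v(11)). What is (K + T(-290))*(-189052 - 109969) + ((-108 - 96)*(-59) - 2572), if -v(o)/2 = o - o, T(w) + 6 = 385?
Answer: -113020474 - 299021*I*√40619 ≈ -1.1302e+8 - 6.0265e+7*I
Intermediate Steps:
T(w) = 379 (T(w) = -6 + 385 = 379)
v(o) = 0 (v(o) = -2*(o - o) = -2*0 = 0)
K = -1 + I*√40619 (K = -1 + √(-40619 + 0) = -1 + √(-40619) = -1 + I*√40619 ≈ -1.0 + 201.54*I)
(K + T(-290))*(-189052 - 109969) + ((-108 - 96)*(-59) - 2572) = ((-1 + I*√40619) + 379)*(-189052 - 109969) + ((-108 - 96)*(-59) - 2572) = (378 + I*√40619)*(-299021) + (-204*(-59) - 2572) = (-113029938 - 299021*I*√40619) + (12036 - 2572) = (-113029938 - 299021*I*√40619) + 9464 = -113020474 - 299021*I*√40619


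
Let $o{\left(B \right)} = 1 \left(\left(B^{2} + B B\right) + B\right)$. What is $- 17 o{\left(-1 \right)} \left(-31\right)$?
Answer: $527$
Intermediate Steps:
$o{\left(B \right)} = B + 2 B^{2}$ ($o{\left(B \right)} = 1 \left(\left(B^{2} + B^{2}\right) + B\right) = 1 \left(2 B^{2} + B\right) = 1 \left(B + 2 B^{2}\right) = B + 2 B^{2}$)
$- 17 o{\left(-1 \right)} \left(-31\right) = - 17 \left(- (1 + 2 \left(-1\right))\right) \left(-31\right) = - 17 \left(- (1 - 2)\right) \left(-31\right) = - 17 \left(\left(-1\right) \left(-1\right)\right) \left(-31\right) = \left(-17\right) 1 \left(-31\right) = \left(-17\right) \left(-31\right) = 527$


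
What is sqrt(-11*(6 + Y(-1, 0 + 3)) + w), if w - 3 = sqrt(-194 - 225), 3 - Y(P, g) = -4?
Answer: sqrt(-140 + I*sqrt(419)) ≈ 0.8627 + 11.864*I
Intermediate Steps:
Y(P, g) = 7 (Y(P, g) = 3 - 1*(-4) = 3 + 4 = 7)
w = 3 + I*sqrt(419) (w = 3 + sqrt(-194 - 225) = 3 + sqrt(-419) = 3 + I*sqrt(419) ≈ 3.0 + 20.469*I)
sqrt(-11*(6 + Y(-1, 0 + 3)) + w) = sqrt(-11*(6 + 7) + (3 + I*sqrt(419))) = sqrt(-11*13 + (3 + I*sqrt(419))) = sqrt(-143 + (3 + I*sqrt(419))) = sqrt(-140 + I*sqrt(419))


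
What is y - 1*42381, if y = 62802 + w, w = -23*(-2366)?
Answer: 74839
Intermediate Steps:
w = 54418
y = 117220 (y = 62802 + 54418 = 117220)
y - 1*42381 = 117220 - 1*42381 = 117220 - 42381 = 74839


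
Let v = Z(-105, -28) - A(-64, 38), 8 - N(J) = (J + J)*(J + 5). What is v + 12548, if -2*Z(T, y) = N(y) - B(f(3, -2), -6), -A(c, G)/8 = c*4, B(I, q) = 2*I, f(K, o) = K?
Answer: 11143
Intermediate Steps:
N(J) = 8 - 2*J*(5 + J) (N(J) = 8 - (J + J)*(J + 5) = 8 - 2*J*(5 + J))
A(c, G) = -32*c (A(c, G) = -8*c*4 = -32*c)
Z(T, y) = -1 + y**2 + 5*y (Z(T, y) = -((8 - 10*y - 2*y**2) - 2*3)/2 = -((8 - 10*y - 2*y**2) - 1*6)/2 = -((8 - 10*y - 2*y**2) - 6)/2 = -(2 - 10*y - 2*y**2)/2 = -1 + y**2 + 5*y)
v = -1405 (v = (-1 + (-28)**2 + 5*(-28)) - (-32)*(-64) = (-1 + 784 - 140) - 1*2048 = 643 - 2048 = -1405)
v + 12548 = -1405 + 12548 = 11143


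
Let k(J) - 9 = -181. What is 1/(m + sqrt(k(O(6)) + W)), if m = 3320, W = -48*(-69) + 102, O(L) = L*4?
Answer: 1660/5509579 - sqrt(3242)/11019158 ≈ 0.00029613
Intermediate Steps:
O(L) = 4*L
k(J) = -172 (k(J) = 9 - 181 = -172)
W = 3414 (W = 3312 + 102 = 3414)
1/(m + sqrt(k(O(6)) + W)) = 1/(3320 + sqrt(-172 + 3414)) = 1/(3320 + sqrt(3242))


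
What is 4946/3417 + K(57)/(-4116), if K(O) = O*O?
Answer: 3085301/4688124 ≈ 0.65811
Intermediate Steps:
K(O) = O²
4946/3417 + K(57)/(-4116) = 4946/3417 + 57²/(-4116) = 4946*(1/3417) + 3249*(-1/4116) = 4946/3417 - 1083/1372 = 3085301/4688124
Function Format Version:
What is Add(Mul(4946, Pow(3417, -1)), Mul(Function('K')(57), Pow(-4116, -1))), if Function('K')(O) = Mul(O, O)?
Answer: Rational(3085301, 4688124) ≈ 0.65811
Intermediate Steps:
Function('K')(O) = Pow(O, 2)
Add(Mul(4946, Pow(3417, -1)), Mul(Function('K')(57), Pow(-4116, -1))) = Add(Mul(4946, Pow(3417, -1)), Mul(Pow(57, 2), Pow(-4116, -1))) = Add(Mul(4946, Rational(1, 3417)), Mul(3249, Rational(-1, 4116))) = Add(Rational(4946, 3417), Rational(-1083, 1372)) = Rational(3085301, 4688124)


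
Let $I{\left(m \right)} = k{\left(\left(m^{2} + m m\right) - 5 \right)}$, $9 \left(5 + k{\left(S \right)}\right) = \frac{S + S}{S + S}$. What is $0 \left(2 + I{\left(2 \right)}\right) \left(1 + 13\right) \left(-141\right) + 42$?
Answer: $42$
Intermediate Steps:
$k{\left(S \right)} = - \frac{44}{9}$ ($k{\left(S \right)} = -5 + \frac{\left(S + S\right) \frac{1}{S + S}}{9} = -5 + \frac{2 S \frac{1}{2 S}}{9} = -5 + \frac{1}{9} \cdot 1 = -5 + \frac{1}{9} = - \frac{44}{9}$)
$I{\left(m \right)} = - \frac{44}{9}$
$0 \left(2 + I{\left(2 \right)}\right) \left(1 + 13\right) \left(-141\right) + 42 = 0 \left(2 - \frac{44}{9}\right) \left(1 + 13\right) \left(-141\right) + 42 = 0 \left(\left(- \frac{26}{9}\right) 14\right) \left(-141\right) + 42 = 0 \left(- \frac{364}{9}\right) \left(-141\right) + 42 = 0 \left(-141\right) + 42 = 0 + 42 = 42$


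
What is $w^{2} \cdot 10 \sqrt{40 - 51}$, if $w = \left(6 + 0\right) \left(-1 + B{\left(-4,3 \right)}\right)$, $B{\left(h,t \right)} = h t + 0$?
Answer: $60840 i \sqrt{11} \approx 2.0178 \cdot 10^{5} i$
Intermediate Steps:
$B{\left(h,t \right)} = h t$
$w = -78$ ($w = \left(6 + 0\right) \left(-1 - 12\right) = 6 \left(-1 - 12\right) = 6 \left(-13\right) = -78$)
$w^{2} \cdot 10 \sqrt{40 - 51} = \left(-78\right)^{2} \cdot 10 \sqrt{40 - 51} = 6084 \cdot 10 \sqrt{-11} = 6084 \cdot 10 i \sqrt{11} = 60840 i \sqrt{11}$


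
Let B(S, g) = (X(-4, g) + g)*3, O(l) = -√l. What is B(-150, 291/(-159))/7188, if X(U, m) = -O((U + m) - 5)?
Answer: -97/126988 + I*√30422/126988 ≈ -0.00076385 + 0.0013735*I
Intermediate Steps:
X(U, m) = √(-5 + U + m) (X(U, m) = -(-1)*√((U + m) - 5) = -(-1)*√(-5 + U + m) = √(-5 + U + m))
B(S, g) = 3*g + 3*√(-9 + g) (B(S, g) = (√(-5 - 4 + g) + g)*3 = (√(-9 + g) + g)*3 = (g + √(-9 + g))*3 = 3*g + 3*√(-9 + g))
B(-150, 291/(-159))/7188 = (3*(291/(-159)) + 3*√(-9 + 291/(-159)))/7188 = (3*(291*(-1/159)) + 3*√(-9 + 291*(-1/159)))*(1/7188) = (3*(-97/53) + 3*√(-9 - 97/53))*(1/7188) = (-291/53 + 3*√(-574/53))*(1/7188) = (-291/53 + 3*(I*√30422/53))*(1/7188) = (-291/53 + 3*I*√30422/53)*(1/7188) = -97/126988 + I*√30422/126988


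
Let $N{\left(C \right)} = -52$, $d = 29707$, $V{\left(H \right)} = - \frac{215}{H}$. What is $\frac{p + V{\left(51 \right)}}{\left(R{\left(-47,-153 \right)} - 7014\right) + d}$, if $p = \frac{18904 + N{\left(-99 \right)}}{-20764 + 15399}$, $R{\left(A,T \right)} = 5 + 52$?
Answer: $- \frac{2114927}{6224741250} \approx -0.00033976$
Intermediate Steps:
$R{\left(A,T \right)} = 57$
$p = - \frac{18852}{5365}$ ($p = \frac{18904 - 52}{-20764 + 15399} = \frac{18852}{-5365} = 18852 \left(- \frac{1}{5365}\right) = - \frac{18852}{5365} \approx -3.5139$)
$\frac{p + V{\left(51 \right)}}{\left(R{\left(-47,-153 \right)} - 7014\right) + d} = \frac{- \frac{18852}{5365} - \frac{215}{51}}{\left(57 - 7014\right) + 29707} = \frac{- \frac{18852}{5365} - \frac{215}{51}}{-6957 + 29707} = - \frac{2114927}{273615 \cdot 22750} = \left(- \frac{2114927}{273615}\right) \frac{1}{22750} = - \frac{2114927}{6224741250}$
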